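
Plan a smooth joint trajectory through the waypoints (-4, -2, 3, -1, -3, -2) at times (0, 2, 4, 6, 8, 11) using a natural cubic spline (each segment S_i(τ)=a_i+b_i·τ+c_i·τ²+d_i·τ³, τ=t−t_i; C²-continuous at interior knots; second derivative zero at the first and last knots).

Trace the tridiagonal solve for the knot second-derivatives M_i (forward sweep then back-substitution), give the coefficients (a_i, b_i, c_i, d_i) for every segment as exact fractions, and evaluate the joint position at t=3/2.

  seg 0: a=-4 b=208/795 c=0 d=587/3180
  seg 1: a=-2 b=1969/795 c=587/530 d=-697/1272
  seg 2: a=3 b=527/1590 c=-2311/1060 d=1613/3180
  seg 3: a=-1 b=-3661/1590 c=183/212 d=-337/3180
  seg 4: a=-3 b=-193/1590 c=241/1060 d=-241/9540
S(3/2) = -25309/8480

Δ: Δ0=1, Δ1=5/2, Δ2=-2, Δ3=-1, Δ4=1/3
row 1: diag=8, rhs=9; c'=1/4, d'=9/8
row 2: denom=8−2·1/4=15/2; d'=(-27−2·9/8)/(15/2)=-39/10
row 3: denom=8−2·4/15=112/15; d'=(6−2·-39/10)/(112/15)=207/112
row 4: denom=10−2·15/56=265/28; d'=(8−2·207/112)/(265/28)=241/530
back: M4=241/530
back: M3=207/112−15/56·241/530=183/106
back: M2=-39/10−4/15·183/106=-2311/530
back: M1=9/8−1/4·-2311/530=587/265
M: M0=0, M1=587/265, M2=-2311/530, M3=183/106, M4=241/530, M5=0
seg 0: a=-4, c=M0/2=0, d=(M1−M0)/(6·2)=587/3180, b=Δ0−h0·(2M0+M1)/6=208/795
seg 1: a=-2, c=M1/2=587/530, d=(M2−M1)/(6·2)=-697/1272, b=Δ1−h1·(2M1+M2)/6=1969/795
seg 2: a=3, c=M2/2=-2311/1060, d=(M3−M2)/(6·2)=1613/3180, b=Δ2−h2·(2M2+M3)/6=527/1590
seg 3: a=-1, c=M3/2=183/212, d=(M4−M3)/(6·2)=-337/3180, b=Δ3−h3·(2M3+M4)/6=-3661/1590
seg 4: a=-3, c=M4/2=241/1060, d=(M5−M4)/(6·3)=-241/9540, b=Δ4−h4·(2M4+M5)/6=-193/1590
t_q=3/2 → seg 0, τ=3/2; S=-4+208/795·τ+0·τ²+587/3180·τ³=-25309/8480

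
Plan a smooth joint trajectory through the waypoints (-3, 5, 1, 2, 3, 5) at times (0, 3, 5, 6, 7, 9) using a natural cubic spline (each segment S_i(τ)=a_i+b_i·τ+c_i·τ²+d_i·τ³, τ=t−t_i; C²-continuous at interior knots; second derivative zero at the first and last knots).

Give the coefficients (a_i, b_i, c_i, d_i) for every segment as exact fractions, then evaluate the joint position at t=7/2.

Δ: Δ0=8/3, Δ1=-2, Δ2=1, Δ3=1, Δ4=1
row 1: diag=10, rhs=-28; c'=1/5, d'=-14/5
row 2: denom=6−2·1/5=28/5; d'=(18−2·-14/5)/(28/5)=59/14
row 3: denom=4−1·5/28=107/28; d'=(0−1·59/14)/(107/28)=-118/107
row 4: denom=6−1·28/107=614/107; d'=(0−1·-118/107)/(614/107)=59/307
back: M4=59/307
back: M3=-118/107−28/107·59/307=-354/307
back: M2=59/14−5/28·-354/307=1357/307
back: M1=-14/5−1/5·1357/307=-1131/307
M: M0=0, M1=-1131/307, M2=1357/307, M3=-354/307, M4=59/307, M5=0
seg 0: a=-3, c=M0/2=0, d=(M1−M0)/(6·3)=-377/1842, b=Δ0−h0·(2M0+M1)/6=8305/1842
seg 1: a=5, c=M1/2=-1131/614, d=(M2−M1)/(6·2)=622/921, b=Δ1−h1·(2M1+M2)/6=-937/921
seg 2: a=1, c=M2/2=1357/614, d=(M3−M2)/(6·1)=-1711/1842, b=Δ2−h2·(2M2+M3)/6=-259/921
seg 3: a=2, c=M3/2=-177/307, d=(M4−M3)/(6·1)=413/1842, b=Δ3−h3·(2M3+M4)/6=2491/1842
seg 4: a=3, c=M4/2=59/614, d=(M5−M4)/(6·2)=-59/3684, b=Δ4−h4·(2M4+M5)/6=803/921
t_q=7/2 → seg 1, τ=1/2; S=5+-937/921·τ+-1131/614·τ²+622/921·τ³=10107/2456

  seg 0: a=-3 b=8305/1842 c=0 d=-377/1842
  seg 1: a=5 b=-937/921 c=-1131/614 d=622/921
  seg 2: a=1 b=-259/921 c=1357/614 d=-1711/1842
  seg 3: a=2 b=2491/1842 c=-177/307 d=413/1842
  seg 4: a=3 b=803/921 c=59/614 d=-59/3684
S(7/2) = 10107/2456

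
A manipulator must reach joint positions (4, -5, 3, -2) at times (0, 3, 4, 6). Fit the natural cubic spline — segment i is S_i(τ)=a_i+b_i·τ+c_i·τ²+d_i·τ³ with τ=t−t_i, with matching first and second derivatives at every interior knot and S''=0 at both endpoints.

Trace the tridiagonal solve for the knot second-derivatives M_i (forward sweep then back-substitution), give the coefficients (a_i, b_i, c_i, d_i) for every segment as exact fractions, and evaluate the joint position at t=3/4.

  seg 0: a=4 b=-741/94 c=0 d=51/94
  seg 1: a=-5 b=318/47 c=459/94 d=-343/94
  seg 2: a=3 b=525/94 c=-285/47 d=95/94
S(3/4) = -10127/6016

Δ: Δ0=-3, Δ1=8, Δ2=-5/2
row 1: diag=8, rhs=66; c'=1/8, d'=33/4
row 2: denom=6−1·1/8=47/8; d'=(-63−1·33/4)/(47/8)=-570/47
back: M2=-570/47
back: M1=33/4−1/8·-570/47=459/47
M: M0=0, M1=459/47, M2=-570/47, M3=0
seg 0: a=4, c=M0/2=0, d=(M1−M0)/(6·3)=51/94, b=Δ0−h0·(2M0+M1)/6=-741/94
seg 1: a=-5, c=M1/2=459/94, d=(M2−M1)/(6·1)=-343/94, b=Δ1−h1·(2M1+M2)/6=318/47
seg 2: a=3, c=M2/2=-285/47, d=(M3−M2)/(6·2)=95/94, b=Δ2−h2·(2M2+M3)/6=525/94
t_q=3/4 → seg 0, τ=3/4; S=4+-741/94·τ+0·τ²+51/94·τ³=-10127/6016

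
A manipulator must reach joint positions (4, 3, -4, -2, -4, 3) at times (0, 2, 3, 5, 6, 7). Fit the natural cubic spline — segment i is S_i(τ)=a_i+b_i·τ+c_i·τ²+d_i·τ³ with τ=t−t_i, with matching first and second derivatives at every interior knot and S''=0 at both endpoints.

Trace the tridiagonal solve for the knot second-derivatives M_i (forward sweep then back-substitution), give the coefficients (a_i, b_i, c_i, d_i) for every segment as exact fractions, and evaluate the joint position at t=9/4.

  seg 0: a=4 b=3367/1418 c=0 d=-1019/1418
  seg 1: a=3 b=-8861/1418 c=-3057/709 d=5049/1418
  seg 2: a=-4 b=-2971/709 c=9033/1418 d=-5353/2836
  seg 3: a=-2 b=-964/709 c=-3513/709 d=3059/709
  seg 4: a=-4 b=1187/709 c=5664/709 d=-1888/709
S(9/4) = 111073/90752

Δ: Δ0=-1/2, Δ1=-7, Δ2=1, Δ3=-2, Δ4=7
row 1: diag=6, rhs=-39; c'=1/6, d'=-13/2
row 2: denom=6−1·1/6=35/6; d'=(48−1·-13/2)/(35/6)=327/35
row 3: denom=6−2·12/35=186/35; d'=(-18−2·327/35)/(186/35)=-214/31
row 4: denom=4−1·35/186=709/186; d'=(54−1·-214/31)/(709/186)=11328/709
back: M4=11328/709
back: M3=-214/31−35/186·11328/709=-7026/709
back: M2=327/35−12/35·-7026/709=9033/709
back: M1=-13/2−1/6·9033/709=-6114/709
M: M0=0, M1=-6114/709, M2=9033/709, M3=-7026/709, M4=11328/709, M5=0
seg 0: a=4, c=M0/2=0, d=(M1−M0)/(6·2)=-1019/1418, b=Δ0−h0·(2M0+M1)/6=3367/1418
seg 1: a=3, c=M1/2=-3057/709, d=(M2−M1)/(6·1)=5049/1418, b=Δ1−h1·(2M1+M2)/6=-8861/1418
seg 2: a=-4, c=M2/2=9033/1418, d=(M3−M2)/(6·2)=-5353/2836, b=Δ2−h2·(2M2+M3)/6=-2971/709
seg 3: a=-2, c=M3/2=-3513/709, d=(M4−M3)/(6·1)=3059/709, b=Δ3−h3·(2M3+M4)/6=-964/709
seg 4: a=-4, c=M4/2=5664/709, d=(M5−M4)/(6·1)=-1888/709, b=Δ4−h4·(2M4+M5)/6=1187/709
t_q=9/4 → seg 1, τ=1/4; S=3+-8861/1418·τ+-3057/709·τ²+5049/1418·τ³=111073/90752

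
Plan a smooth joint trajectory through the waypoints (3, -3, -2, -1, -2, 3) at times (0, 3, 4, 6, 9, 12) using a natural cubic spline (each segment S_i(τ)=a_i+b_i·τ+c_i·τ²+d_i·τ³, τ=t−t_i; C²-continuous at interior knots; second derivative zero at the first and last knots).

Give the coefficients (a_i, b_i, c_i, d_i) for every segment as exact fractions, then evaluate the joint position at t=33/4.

Δ: Δ0=-2, Δ1=1, Δ2=1/2, Δ3=-1/3, Δ4=5/3
row 1: diag=8, rhs=18; c'=1/8, d'=9/4
row 2: denom=6−1·1/8=47/8; d'=(-3−1·9/4)/(47/8)=-42/47
row 3: denom=10−2·16/47=438/47; d'=(-5−2·-42/47)/(438/47)=-151/438
row 4: denom=12−3·47/146=1611/146; d'=(12−3·-151/438)/(1611/146)=1903/1611
back: M4=1903/1611
back: M3=-151/438−47/146·1903/1611=-1168/1611
back: M2=-42/47−16/47·-1168/1611=-1042/1611
back: M1=9/4−1/8·-1042/1611=3755/1611
M: M0=0, M1=3755/1611, M2=-1042/1611, M3=-1168/1611, M4=1903/1611, M5=0
seg 0: a=3, c=M0/2=0, d=(M1−M0)/(6·3)=3755/28998, b=Δ0−h0·(2M0+M1)/6=-10199/3222
seg 1: a=-3, c=M1/2=3755/3222, d=(M2−M1)/(6·1)=-533/1074, b=Δ1−h1·(2M1+M2)/6=533/1611
seg 2: a=-2, c=M2/2=-521/1611, d=(M3−M2)/(6·2)=-7/1074, b=Δ2−h2·(2M2+M3)/6=3779/3222
seg 3: a=-1, c=M3/2=-584/1611, d=(M4−M3)/(6·3)=3071/28998, b=Δ3−h3·(2M3+M4)/6=-641/3222
seg 4: a=-2, c=M4/2=1903/3222, d=(M5−M4)/(6·3)=-1903/28998, b=Δ4−h4·(2M4+M5)/6=782/1611
t_q=33/4 → seg 3, τ=9/4; S=-1+-641/3222·τ+-584/1611·τ²+3071/28998·τ³=-47577/22912

  seg 0: a=3 b=-10199/3222 c=0 d=3755/28998
  seg 1: a=-3 b=533/1611 c=3755/3222 d=-533/1074
  seg 2: a=-2 b=3779/3222 c=-521/1611 d=-7/1074
  seg 3: a=-1 b=-641/3222 c=-584/1611 d=3071/28998
  seg 4: a=-2 b=782/1611 c=1903/3222 d=-1903/28998
S(33/4) = -47577/22912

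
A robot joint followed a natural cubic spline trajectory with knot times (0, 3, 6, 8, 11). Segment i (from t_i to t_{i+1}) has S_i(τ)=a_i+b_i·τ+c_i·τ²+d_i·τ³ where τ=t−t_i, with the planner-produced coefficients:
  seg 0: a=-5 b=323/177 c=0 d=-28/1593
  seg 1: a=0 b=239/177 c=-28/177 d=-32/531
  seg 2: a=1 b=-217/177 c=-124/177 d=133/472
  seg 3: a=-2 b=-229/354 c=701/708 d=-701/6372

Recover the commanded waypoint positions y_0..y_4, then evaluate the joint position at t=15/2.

y_0=-5 y_1=0 y_2=1 y_3=-2 y_4=2
S(15/2) = -5529/3776

y_0 = S_0(0) = a_0 = -5
y_1 = S_1(0) = a_1 = 0
y_2 = S_2(0) = a_2 = 1
y_3 = S_3(0) = a_3 = -2
y_4 = S_3(3) = 2
t_q=15/2 is in segment 2 (τ=3/2); S_2(τ)=-5529/3776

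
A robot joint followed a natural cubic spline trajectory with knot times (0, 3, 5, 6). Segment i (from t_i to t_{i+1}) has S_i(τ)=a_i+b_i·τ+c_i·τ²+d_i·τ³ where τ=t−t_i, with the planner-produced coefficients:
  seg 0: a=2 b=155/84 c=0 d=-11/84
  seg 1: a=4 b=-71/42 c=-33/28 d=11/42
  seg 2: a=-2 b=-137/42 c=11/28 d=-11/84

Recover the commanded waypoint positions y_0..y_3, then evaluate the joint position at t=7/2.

y_0 = S_0(0) = a_0 = 2
y_1 = S_1(0) = a_1 = 4
y_2 = S_2(0) = a_2 = -2
y_3 = S_2(1) = -5
t_q=7/2 is in segment 1 (τ=1/2); S_1(τ)=81/28

y_0=2 y_1=4 y_2=-2 y_3=-5
S(7/2) = 81/28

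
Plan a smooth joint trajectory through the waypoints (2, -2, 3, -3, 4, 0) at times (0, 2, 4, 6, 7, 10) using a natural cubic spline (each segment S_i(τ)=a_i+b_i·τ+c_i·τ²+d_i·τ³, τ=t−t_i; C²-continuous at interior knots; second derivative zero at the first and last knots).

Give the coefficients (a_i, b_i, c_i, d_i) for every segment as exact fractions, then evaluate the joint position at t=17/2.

  seg 0: a=2 b=-14947/3846 c=0 d=7255/15384
  seg 1: a=-2 b=3409/1923 c=7255/2564 d=-2371/1923
  seg 2: a=3 b=-3278/1923 c=-11713/2564 d=30157/15384
  seg 3: a=-3 b=13637/3846 c=4611/641 d=-14381/3846
  seg 4: a=4 b=12913/1923 c=-5159/1282 d=5159/11538
S(17/2) = 66943/10256

Δ: Δ0=-2, Δ1=5/2, Δ2=-3, Δ3=7, Δ4=-4/3
row 1: diag=8, rhs=27; c'=1/4, d'=27/8
row 2: denom=8−2·1/4=15/2; d'=(-33−2·27/8)/(15/2)=-53/10
row 3: denom=6−2·4/15=82/15; d'=(60−2·-53/10)/(82/15)=1059/82
row 4: denom=8−1·15/82=641/82; d'=(-50−1·1059/82)/(641/82)=-5159/641
back: M4=-5159/641
back: M3=1059/82−15/82·-5159/641=9222/641
back: M2=-53/10−4/15·9222/641=-11713/1282
back: M1=27/8−1/4·-11713/1282=7255/1282
M: M0=0, M1=7255/1282, M2=-11713/1282, M3=9222/641, M4=-5159/641, M5=0
seg 0: a=2, c=M0/2=0, d=(M1−M0)/(6·2)=7255/15384, b=Δ0−h0·(2M0+M1)/6=-14947/3846
seg 1: a=-2, c=M1/2=7255/2564, d=(M2−M1)/(6·2)=-2371/1923, b=Δ1−h1·(2M1+M2)/6=3409/1923
seg 2: a=3, c=M2/2=-11713/2564, d=(M3−M2)/(6·2)=30157/15384, b=Δ2−h2·(2M2+M3)/6=-3278/1923
seg 3: a=-3, c=M3/2=4611/641, d=(M4−M3)/(6·1)=-14381/3846, b=Δ3−h3·(2M3+M4)/6=13637/3846
seg 4: a=4, c=M4/2=-5159/1282, d=(M5−M4)/(6·3)=5159/11538, b=Δ4−h4·(2M4+M5)/6=12913/1923
t_q=17/2 → seg 4, τ=3/2; S=4+12913/1923·τ+-5159/1282·τ²+5159/11538·τ³=66943/10256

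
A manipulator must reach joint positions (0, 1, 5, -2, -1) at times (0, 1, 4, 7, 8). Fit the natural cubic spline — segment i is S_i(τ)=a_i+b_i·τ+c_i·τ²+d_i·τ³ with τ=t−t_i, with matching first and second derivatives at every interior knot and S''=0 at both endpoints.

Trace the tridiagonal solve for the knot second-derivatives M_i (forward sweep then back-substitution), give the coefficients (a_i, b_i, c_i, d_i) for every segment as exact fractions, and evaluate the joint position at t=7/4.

Δ: Δ0=1, Δ1=4/3, Δ2=-7/3, Δ3=1
row 1: diag=8, rhs=2; c'=3/8, d'=1/4
row 2: denom=12−3·3/8=87/8; d'=(-22−3·1/4)/(87/8)=-182/87
row 3: denom=8−3·8/29=208/29; d'=(20−3·-182/87)/(208/29)=381/104
back: M3=381/104
back: M2=-182/87−8/29·381/104=-121/39
back: M1=1/4−3/8·-121/39=147/104
M: M0=0, M1=147/104, M2=-121/39, M3=381/104, M4=0
seg 0: a=0, c=M0/2=0, d=(M1−M0)/(6·1)=49/208, b=Δ0−h0·(2M0+M1)/6=159/208
seg 1: a=1, c=M1/2=147/208, d=(M2−M1)/(6·3)=-1409/5616, b=Δ1−h1·(2M1+M2)/6=153/104
seg 2: a=5, c=M2/2=-121/78, d=(M3−M2)/(6·3)=2111/5616, b=Δ2−h2·(2M2+M3)/6=-17/16
seg 3: a=-2, c=M3/2=381/208, d=(M4−M3)/(6·1)=-127/208, b=Δ3−h3·(2M3+M4)/6=-23/104
t_q=7/4 → seg 1, τ=3/4; S=1+153/104·τ+147/208·τ²+-1409/5616·τ³=31883/13312

  seg 0: a=0 b=159/208 c=0 d=49/208
  seg 1: a=1 b=153/104 c=147/208 d=-1409/5616
  seg 2: a=5 b=-17/16 c=-121/78 d=2111/5616
  seg 3: a=-2 b=-23/104 c=381/208 d=-127/208
S(7/4) = 31883/13312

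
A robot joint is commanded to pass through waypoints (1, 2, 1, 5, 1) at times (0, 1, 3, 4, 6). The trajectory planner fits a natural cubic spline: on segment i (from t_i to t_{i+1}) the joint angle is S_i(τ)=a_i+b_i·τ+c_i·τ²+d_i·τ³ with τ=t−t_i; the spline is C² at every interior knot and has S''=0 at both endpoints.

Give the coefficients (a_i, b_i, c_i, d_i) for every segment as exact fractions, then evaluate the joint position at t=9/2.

  seg 0: a=1 b=203/124 c=0 d=-79/124
  seg 1: a=2 b=-17/62 c=-237/124 d=223/248
  seg 2: a=1 b=89/31 c=108/31 d=-73/31
  seg 3: a=5 b=86/31 c=-111/31 d=37/62
S(9/2) = 2761/496

Δ: Δ0=1, Δ1=-1/2, Δ2=4, Δ3=-2
row 1: diag=6, rhs=-9; c'=1/3, d'=-3/2
row 2: denom=6−2·1/3=16/3; d'=(27−2·-3/2)/(16/3)=45/8
row 3: denom=6−1·3/16=93/16; d'=(-36−1·45/8)/(93/16)=-222/31
back: M3=-222/31
back: M2=45/8−3/16·-222/31=216/31
back: M1=-3/2−1/3·216/31=-237/62
M: M0=0, M1=-237/62, M2=216/31, M3=-222/31, M4=0
seg 0: a=1, c=M0/2=0, d=(M1−M0)/(6·1)=-79/124, b=Δ0−h0·(2M0+M1)/6=203/124
seg 1: a=2, c=M1/2=-237/124, d=(M2−M1)/(6·2)=223/248, b=Δ1−h1·(2M1+M2)/6=-17/62
seg 2: a=1, c=M2/2=108/31, d=(M3−M2)/(6·1)=-73/31, b=Δ2−h2·(2M2+M3)/6=89/31
seg 3: a=5, c=M3/2=-111/31, d=(M4−M3)/(6·2)=37/62, b=Δ3−h3·(2M3+M4)/6=86/31
t_q=9/2 → seg 3, τ=1/2; S=5+86/31·τ+-111/31·τ²+37/62·τ³=2761/496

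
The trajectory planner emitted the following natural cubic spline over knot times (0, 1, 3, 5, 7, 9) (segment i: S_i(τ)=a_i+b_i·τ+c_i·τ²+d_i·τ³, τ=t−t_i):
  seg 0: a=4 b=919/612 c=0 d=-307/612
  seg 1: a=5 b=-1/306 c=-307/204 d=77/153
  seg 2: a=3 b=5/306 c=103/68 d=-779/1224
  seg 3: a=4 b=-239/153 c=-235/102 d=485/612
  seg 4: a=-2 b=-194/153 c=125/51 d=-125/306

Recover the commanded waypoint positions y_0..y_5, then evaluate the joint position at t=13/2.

y_0=4 y_1=5 y_2=3 y_3=4 y_4=-2 y_5=2
S(13/2) = -1391/1632

y_0 = S_0(0) = a_0 = 4
y_1 = S_1(0) = a_1 = 5
y_2 = S_2(0) = a_2 = 3
y_3 = S_3(0) = a_3 = 4
y_4 = S_4(0) = a_4 = -2
y_5 = S_4(2) = 2
t_q=13/2 is in segment 3 (τ=3/2); S_3(τ)=-1391/1632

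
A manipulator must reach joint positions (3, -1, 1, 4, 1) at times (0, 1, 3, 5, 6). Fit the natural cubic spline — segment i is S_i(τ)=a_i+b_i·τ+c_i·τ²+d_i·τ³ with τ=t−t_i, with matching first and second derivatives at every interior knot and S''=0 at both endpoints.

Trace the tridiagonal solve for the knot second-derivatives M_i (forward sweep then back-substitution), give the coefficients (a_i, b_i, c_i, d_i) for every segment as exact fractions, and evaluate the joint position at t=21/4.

  seg 0: a=3 b=-289/60 c=0 d=49/60
  seg 1: a=-1 b=-71/30 c=49/20 d=-23/60
  seg 2: a=1 b=17/6 c=3/20 d=-49/120
  seg 3: a=4 b=-22/15 c=-23/10 d=23/30
S(21/4) = 2241/640

Δ: Δ0=-4, Δ1=1, Δ2=3/2, Δ3=-3
row 1: diag=6, rhs=30; c'=1/3, d'=5
row 2: denom=8−2·1/3=22/3; d'=(3−2·5)/(22/3)=-21/22
row 3: denom=6−2·3/11=60/11; d'=(-27−2·-21/22)/(60/11)=-23/5
back: M3=-23/5
back: M2=-21/22−3/11·-23/5=3/10
back: M1=5−1/3·3/10=49/10
M: M0=0, M1=49/10, M2=3/10, M3=-23/5, M4=0
seg 0: a=3, c=M0/2=0, d=(M1−M0)/(6·1)=49/60, b=Δ0−h0·(2M0+M1)/6=-289/60
seg 1: a=-1, c=M1/2=49/20, d=(M2−M1)/(6·2)=-23/60, b=Δ1−h1·(2M1+M2)/6=-71/30
seg 2: a=1, c=M2/2=3/20, d=(M3−M2)/(6·2)=-49/120, b=Δ2−h2·(2M2+M3)/6=17/6
seg 3: a=4, c=M3/2=-23/10, d=(M4−M3)/(6·1)=23/30, b=Δ3−h3·(2M3+M4)/6=-22/15
t_q=21/4 → seg 3, τ=1/4; S=4+-22/15·τ+-23/10·τ²+23/30·τ³=2241/640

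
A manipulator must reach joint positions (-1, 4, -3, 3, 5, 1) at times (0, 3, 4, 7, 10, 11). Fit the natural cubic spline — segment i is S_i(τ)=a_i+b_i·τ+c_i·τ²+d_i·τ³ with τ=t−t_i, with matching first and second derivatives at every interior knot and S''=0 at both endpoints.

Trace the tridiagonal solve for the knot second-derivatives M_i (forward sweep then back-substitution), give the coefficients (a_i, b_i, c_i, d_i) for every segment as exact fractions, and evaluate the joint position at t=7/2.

  seg 0: a=-1 b=8906/1635 c=0 d=-6181/14715
  seg 1: a=4 b=-9637/1635 c=-6181/1635 d=4373/1635
  seg 2: a=-3 b=-592/109 c=6938/1635 d=-2888/4905
  seg 3: a=3 b=2252/545 c=-1726/1635 d=-488/14715
  seg 4: a=5 b=-1688/545 c=-738/545 d=246/545
S(7/2) = 5783/13080

Δ: Δ0=5/3, Δ1=-7, Δ2=2, Δ3=2/3, Δ4=-4
row 1: diag=8, rhs=-52; c'=1/8, d'=-13/2
row 2: denom=8−1·1/8=63/8; d'=(54−1·-13/2)/(63/8)=484/63
row 3: denom=12−3·8/21=76/7; d'=(-8−3·484/63)/(76/7)=-163/57
row 4: denom=8−3·21/76=545/76; d'=(-28−3·-163/57)/(545/76)=-1476/545
back: M4=-1476/545
back: M3=-163/57−21/76·-1476/545=-3452/1635
back: M2=484/63−8/21·-3452/1635=13876/1635
back: M1=-13/2−1/8·13876/1635=-12362/1635
M: M0=0, M1=-12362/1635, M2=13876/1635, M3=-3452/1635, M4=-1476/545, M5=0
seg 0: a=-1, c=M0/2=0, d=(M1−M0)/(6·3)=-6181/14715, b=Δ0−h0·(2M0+M1)/6=8906/1635
seg 1: a=4, c=M1/2=-6181/1635, d=(M2−M1)/(6·1)=4373/1635, b=Δ1−h1·(2M1+M2)/6=-9637/1635
seg 2: a=-3, c=M2/2=6938/1635, d=(M3−M2)/(6·3)=-2888/4905, b=Δ2−h2·(2M2+M3)/6=-592/109
seg 3: a=3, c=M3/2=-1726/1635, d=(M4−M3)/(6·3)=-488/14715, b=Δ3−h3·(2M3+M4)/6=2252/545
seg 4: a=5, c=M4/2=-738/545, d=(M5−M4)/(6·1)=246/545, b=Δ4−h4·(2M4+M5)/6=-1688/545
t_q=7/2 → seg 1, τ=1/2; S=4+-9637/1635·τ+-6181/1635·τ²+4373/1635·τ³=5783/13080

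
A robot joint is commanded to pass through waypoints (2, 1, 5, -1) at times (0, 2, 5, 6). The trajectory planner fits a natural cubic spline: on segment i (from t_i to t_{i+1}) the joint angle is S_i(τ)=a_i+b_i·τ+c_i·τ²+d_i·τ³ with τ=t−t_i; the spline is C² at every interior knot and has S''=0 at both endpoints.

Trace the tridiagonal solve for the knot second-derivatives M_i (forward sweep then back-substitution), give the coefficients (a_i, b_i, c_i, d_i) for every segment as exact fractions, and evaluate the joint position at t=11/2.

Δ: Δ0=-1/2, Δ1=4/3, Δ2=-6
row 1: diag=10, rhs=11; c'=3/10, d'=11/10
row 2: denom=8−3·3/10=71/10; d'=(-44−3·11/10)/(71/10)=-473/71
back: M2=-473/71
back: M1=11/10−3/10·-473/71=220/71
M: M0=0, M1=220/71, M2=-473/71, M3=0
seg 0: a=2, c=M0/2=0, d=(M1−M0)/(6·2)=55/213, b=Δ0−h0·(2M0+M1)/6=-653/426
seg 1: a=1, c=M1/2=110/71, d=(M2−M1)/(6·3)=-77/142, b=Δ1−h1·(2M1+M2)/6=667/426
seg 2: a=5, c=M2/2=-473/142, d=(M3−M2)/(6·1)=473/426, b=Δ2−h2·(2M2+M3)/6=-805/213
t_q=11/2 → seg 2, τ=1/2; S=5+-805/213·τ+-473/142·τ²+473/426·τ³=2745/1136

  seg 0: a=2 b=-653/426 c=0 d=55/213
  seg 1: a=1 b=667/426 c=110/71 d=-77/142
  seg 2: a=5 b=-805/213 c=-473/142 d=473/426
S(11/2) = 2745/1136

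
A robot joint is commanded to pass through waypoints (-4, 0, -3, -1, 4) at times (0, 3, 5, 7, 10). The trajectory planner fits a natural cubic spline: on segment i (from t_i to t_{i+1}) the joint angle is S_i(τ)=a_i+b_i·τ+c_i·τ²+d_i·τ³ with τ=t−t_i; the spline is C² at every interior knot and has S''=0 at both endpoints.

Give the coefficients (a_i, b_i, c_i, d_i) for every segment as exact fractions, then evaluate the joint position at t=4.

Δ: Δ0=4/3, Δ1=-3/2, Δ2=1, Δ3=5/3
row 1: diag=10, rhs=-17; c'=1/5, d'=-17/10
row 2: denom=8−2·1/5=38/5; d'=(15−2·-17/10)/(38/5)=46/19
row 3: denom=10−2·5/19=180/19; d'=(4−2·46/19)/(180/19)=-4/45
back: M3=-4/45
back: M2=46/19−5/19·-4/45=22/9
back: M1=-17/10−1/5·22/9=-197/90
M: M0=0, M1=-197/90, M2=22/9, M3=-4/45, M4=0
seg 0: a=-4, c=M0/2=0, d=(M1−M0)/(6·3)=-197/1620, b=Δ0−h0·(2M0+M1)/6=437/180
seg 1: a=0, c=M1/2=-197/180, d=(M2−M1)/(6·2)=139/360, b=Δ1−h1·(2M1+M2)/6=-77/90
seg 2: a=-3, c=M2/2=11/9, d=(M3−M2)/(6·2)=-19/90, b=Δ2−h2·(2M2+M3)/6=-3/5
seg 3: a=-1, c=M3/2=-2/45, d=(M4−M3)/(6·3)=2/405, b=Δ3−h3·(2M3+M4)/6=79/45
t_q=4 → seg 1, τ=1; S=0+-77/90·τ+-197/180·τ²+139/360·τ³=-563/360

  seg 0: a=-4 b=437/180 c=0 d=-197/1620
  seg 1: a=0 b=-77/90 c=-197/180 d=139/360
  seg 2: a=-3 b=-3/5 c=11/9 d=-19/90
  seg 3: a=-1 b=79/45 c=-2/45 d=2/405
S(4) = -563/360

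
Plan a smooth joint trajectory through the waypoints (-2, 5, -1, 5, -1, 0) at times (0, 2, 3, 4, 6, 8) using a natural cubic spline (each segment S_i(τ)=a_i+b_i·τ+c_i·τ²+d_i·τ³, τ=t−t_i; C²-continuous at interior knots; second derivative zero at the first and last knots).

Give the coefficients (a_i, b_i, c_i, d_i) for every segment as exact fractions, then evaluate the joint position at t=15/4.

Δ: Δ0=7/2, Δ1=-6, Δ2=6, Δ3=-3, Δ4=1/2
row 1: diag=6, rhs=-57; c'=1/6, d'=-19/2
row 2: denom=4−1·1/6=23/6; d'=(72−1·-19/2)/(23/6)=489/23
row 3: denom=6−1·6/23=132/23; d'=(-54−1·489/23)/(132/23)=-577/44
row 4: denom=8−2·23/66=241/33; d'=(21−2·-577/44)/(241/33)=3117/482
back: M4=3117/482
back: M3=-577/44−23/66·3117/482=-7407/482
back: M2=489/23−6/23·-7407/482=6090/241
back: M1=-19/2−1/6·6090/241=-6609/482
M: M0=0, M1=-6609/482, M2=6090/241, M3=-7407/482, M4=3117/482, M5=0
seg 0: a=-2, c=M0/2=0, d=(M1−M0)/(6·2)=-2203/1928, b=Δ0−h0·(2M0+M1)/6=1945/241
seg 1: a=5, c=M1/2=-6609/964, d=(M2−M1)/(6·1)=6263/964, b=Δ1−h1·(2M1+M2)/6=-2719/482
seg 2: a=-1, c=M2/2=3045/241, d=(M3−M2)/(6·1)=-6529/964, b=Δ2−h2·(2M2+M3)/6=133/964
seg 3: a=5, c=M3/2=-7407/964, d=(M4−M3)/(6·2)=877/482, b=Δ3−h3·(2M3+M4)/6=2453/482
seg 4: a=-1, c=M4/2=3117/964, d=(M5−M4)/(6·2)=-1039/1928, b=Δ4−h4·(2M4+M5)/6=-1837/482
t_q=15/4 → seg 2, τ=3/4; S=-1+133/964·τ+3045/241·τ²+-6529/964·τ³=206885/61696

  seg 0: a=-2 b=1945/241 c=0 d=-2203/1928
  seg 1: a=5 b=-2719/482 c=-6609/964 d=6263/964
  seg 2: a=-1 b=133/964 c=3045/241 d=-6529/964
  seg 3: a=5 b=2453/482 c=-7407/964 d=877/482
  seg 4: a=-1 b=-1837/482 c=3117/964 d=-1039/1928
S(15/4) = 206885/61696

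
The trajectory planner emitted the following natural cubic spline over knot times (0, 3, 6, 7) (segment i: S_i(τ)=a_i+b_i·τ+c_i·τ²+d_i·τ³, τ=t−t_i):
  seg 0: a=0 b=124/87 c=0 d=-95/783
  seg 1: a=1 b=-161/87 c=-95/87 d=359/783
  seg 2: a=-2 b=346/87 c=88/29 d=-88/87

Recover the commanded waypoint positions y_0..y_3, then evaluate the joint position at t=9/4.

y_0 = S_0(0) = a_0 = 0
y_1 = S_1(0) = a_1 = 1
y_2 = S_2(0) = a_2 = -2
y_3 = S_2(1) = 4
t_q=9/4 is in segment 0 (τ=9/4); S_0(τ)=3387/1856

y_0=0 y_1=1 y_2=-2 y_3=4
S(9/4) = 3387/1856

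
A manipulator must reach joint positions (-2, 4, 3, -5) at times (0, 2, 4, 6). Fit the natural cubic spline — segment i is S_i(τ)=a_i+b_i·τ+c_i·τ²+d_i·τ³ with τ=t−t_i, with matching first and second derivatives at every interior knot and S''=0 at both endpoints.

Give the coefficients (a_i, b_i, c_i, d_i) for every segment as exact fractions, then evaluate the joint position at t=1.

Δ: Δ0=3, Δ1=-1/2, Δ2=-4
row 1: diag=8, rhs=-21; c'=1/4, d'=-21/8
row 2: denom=8−2·1/4=15/2; d'=(-21−2·-21/8)/(15/2)=-21/10
back: M2=-21/10
back: M1=-21/8−1/4·-21/10=-21/10
M: M0=0, M1=-21/10, M2=-21/10, M3=0
seg 0: a=-2, c=M0/2=0, d=(M1−M0)/(6·2)=-7/40, b=Δ0−h0·(2M0+M1)/6=37/10
seg 1: a=4, c=M1/2=-21/20, d=(M2−M1)/(6·2)=0, b=Δ1−h1·(2M1+M2)/6=8/5
seg 2: a=3, c=M2/2=-21/20, d=(M3−M2)/(6·2)=7/40, b=Δ2−h2·(2M2+M3)/6=-13/5
t_q=1 → seg 0, τ=1; S=-2+37/10·τ+0·τ²+-7/40·τ³=61/40

  seg 0: a=-2 b=37/10 c=0 d=-7/40
  seg 1: a=4 b=8/5 c=-21/20 d=0
  seg 2: a=3 b=-13/5 c=-21/20 d=7/40
S(1) = 61/40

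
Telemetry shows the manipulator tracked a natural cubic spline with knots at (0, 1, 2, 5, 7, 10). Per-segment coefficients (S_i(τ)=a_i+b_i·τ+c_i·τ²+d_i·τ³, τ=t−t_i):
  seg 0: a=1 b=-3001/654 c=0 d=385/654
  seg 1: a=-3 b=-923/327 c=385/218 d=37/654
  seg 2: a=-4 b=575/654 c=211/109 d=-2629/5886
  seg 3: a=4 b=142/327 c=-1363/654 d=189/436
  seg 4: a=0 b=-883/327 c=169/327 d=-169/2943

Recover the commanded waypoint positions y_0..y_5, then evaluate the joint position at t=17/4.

y_0 = S_0(0) = a_0 = 1
y_1 = S_1(0) = a_1 = -3
y_2 = S_2(0) = a_2 = -4
y_3 = S_3(0) = a_3 = 4
y_4 = S_4(0) = a_4 = 0
y_5 = S_4(3) = -5
t_q=17/4 is in segment 2 (τ=9/4); S_2(τ)=37537/13952

y_0=1 y_1=-3 y_2=-4 y_3=4 y_4=0 y_5=-5
S(17/4) = 37537/13952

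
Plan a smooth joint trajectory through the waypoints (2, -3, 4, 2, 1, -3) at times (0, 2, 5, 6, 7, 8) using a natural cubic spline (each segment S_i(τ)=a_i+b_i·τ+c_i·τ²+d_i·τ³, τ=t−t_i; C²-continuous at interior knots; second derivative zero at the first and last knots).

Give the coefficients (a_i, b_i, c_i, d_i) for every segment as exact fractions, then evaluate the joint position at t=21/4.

  seg 0: a=2 b=-4939/1230 c=0 d=233/615
  seg 1: a=-3 b=653/1230 c=466/205 d=-2057/3690
  seg 2: a=4 b=-542/615 c=-225/82 d=1999/1230
  seg 3: a=2 b=-1837/1230 c=437/205 d=-403/246
  seg 4: a=1 b=-1319/615 c=-1141/410 d=1141/1230
S(21/4) = 19069/5248

Δ: Δ0=-5/2, Δ1=7/3, Δ2=-2, Δ3=-1, Δ4=-4
row 1: diag=10, rhs=29; c'=3/10, d'=29/10
row 2: denom=8−3·3/10=71/10; d'=(-26−3·29/10)/(71/10)=-347/71
row 3: denom=4−1·10/71=274/71; d'=(6−1·-347/71)/(274/71)=773/274
row 4: denom=4−1·71/274=1025/274; d'=(-18−1·773/274)/(1025/274)=-1141/205
back: M4=-1141/205
back: M3=773/274−71/274·-1141/205=874/205
back: M2=-347/71−10/71·874/205=-225/41
back: M1=29/10−3/10·-225/41=932/205
M: M0=0, M1=932/205, M2=-225/41, M3=874/205, M4=-1141/205, M5=0
seg 0: a=2, c=M0/2=0, d=(M1−M0)/(6·2)=233/615, b=Δ0−h0·(2M0+M1)/6=-4939/1230
seg 1: a=-3, c=M1/2=466/205, d=(M2−M1)/(6·3)=-2057/3690, b=Δ1−h1·(2M1+M2)/6=653/1230
seg 2: a=4, c=M2/2=-225/82, d=(M3−M2)/(6·1)=1999/1230, b=Δ2−h2·(2M2+M3)/6=-542/615
seg 3: a=2, c=M3/2=437/205, d=(M4−M3)/(6·1)=-403/246, b=Δ3−h3·(2M3+M4)/6=-1837/1230
seg 4: a=1, c=M4/2=-1141/410, d=(M5−M4)/(6·1)=1141/1230, b=Δ4−h4·(2M4+M5)/6=-1319/615
t_q=21/4 → seg 2, τ=1/4; S=4+-542/615·τ+-225/82·τ²+1999/1230·τ³=19069/5248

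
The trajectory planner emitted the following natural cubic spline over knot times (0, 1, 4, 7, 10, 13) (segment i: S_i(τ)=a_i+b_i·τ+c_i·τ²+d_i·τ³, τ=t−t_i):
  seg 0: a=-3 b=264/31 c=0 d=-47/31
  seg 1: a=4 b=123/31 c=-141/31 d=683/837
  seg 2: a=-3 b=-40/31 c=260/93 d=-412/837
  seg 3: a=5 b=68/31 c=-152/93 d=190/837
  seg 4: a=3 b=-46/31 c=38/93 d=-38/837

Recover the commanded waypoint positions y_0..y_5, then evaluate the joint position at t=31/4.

y_0=-3 y_1=4 y_2=-3 y_3=5 y_4=3 y_5=1
S(31/4) = 5775/992

y_0 = S_0(0) = a_0 = -3
y_1 = S_1(0) = a_1 = 4
y_2 = S_2(0) = a_2 = -3
y_3 = S_3(0) = a_3 = 5
y_4 = S_4(0) = a_4 = 3
y_5 = S_4(3) = 1
t_q=31/4 is in segment 3 (τ=3/4); S_3(τ)=5775/992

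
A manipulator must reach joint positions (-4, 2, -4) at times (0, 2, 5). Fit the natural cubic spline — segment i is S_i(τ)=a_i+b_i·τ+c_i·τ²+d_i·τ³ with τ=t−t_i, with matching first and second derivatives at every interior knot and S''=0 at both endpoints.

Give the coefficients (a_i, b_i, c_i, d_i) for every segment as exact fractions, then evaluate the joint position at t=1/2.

  seg 0: a=-4 b=4 c=0 d=-1/4
  seg 1: a=2 b=1 c=-3/2 d=1/6
S(1/2) = -65/32

Δ: Δ0=3, Δ1=-2
row 1: diag=10, rhs=-30; c'=3/10, d'=-3
back: M1=-3
M: M0=0, M1=-3, M2=0
seg 0: a=-4, c=M0/2=0, d=(M1−M0)/(6·2)=-1/4, b=Δ0−h0·(2M0+M1)/6=4
seg 1: a=2, c=M1/2=-3/2, d=(M2−M1)/(6·3)=1/6, b=Δ1−h1·(2M1+M2)/6=1
t_q=1/2 → seg 0, τ=1/2; S=-4+4·τ+0·τ²+-1/4·τ³=-65/32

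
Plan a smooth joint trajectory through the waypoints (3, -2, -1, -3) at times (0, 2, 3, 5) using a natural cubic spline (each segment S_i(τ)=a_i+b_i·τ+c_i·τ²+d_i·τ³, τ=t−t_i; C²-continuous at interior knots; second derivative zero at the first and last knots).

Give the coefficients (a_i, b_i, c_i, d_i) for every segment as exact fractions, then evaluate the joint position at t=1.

Δ: Δ0=-5/2, Δ1=1, Δ2=-1
row 1: diag=6, rhs=21; c'=1/6, d'=7/2
row 2: denom=6−1·1/6=35/6; d'=(-12−1·7/2)/(35/6)=-93/35
back: M2=-93/35
back: M1=7/2−1/6·-93/35=138/35
M: M0=0, M1=138/35, M2=-93/35, M3=0
seg 0: a=3, c=M0/2=0, d=(M1−M0)/(6·2)=23/70, b=Δ0−h0·(2M0+M1)/6=-267/70
seg 1: a=-2, c=M1/2=69/35, d=(M2−M1)/(6·1)=-11/10, b=Δ1−h1·(2M1+M2)/6=9/70
seg 2: a=-1, c=M2/2=-93/70, d=(M3−M2)/(6·2)=31/140, b=Δ2−h2·(2M2+M3)/6=27/35
t_q=1 → seg 0, τ=1; S=3+-267/70·τ+0·τ²+23/70·τ³=-17/35

  seg 0: a=3 b=-267/70 c=0 d=23/70
  seg 1: a=-2 b=9/70 c=69/35 d=-11/10
  seg 2: a=-1 b=27/35 c=-93/70 d=31/140
S(1) = -17/35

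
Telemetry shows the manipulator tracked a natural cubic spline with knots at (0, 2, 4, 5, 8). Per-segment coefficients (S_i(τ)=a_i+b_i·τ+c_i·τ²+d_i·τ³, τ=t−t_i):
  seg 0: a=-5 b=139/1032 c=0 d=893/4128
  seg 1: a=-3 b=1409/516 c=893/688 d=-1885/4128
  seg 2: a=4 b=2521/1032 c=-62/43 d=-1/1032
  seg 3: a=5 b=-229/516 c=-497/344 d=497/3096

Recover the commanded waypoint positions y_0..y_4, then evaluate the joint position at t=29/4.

y_0=-5 y_1=-3 y_2=4 y_3=5 y_4=-5
S(29/4) = -32675/22016

y_0 = S_0(0) = a_0 = -5
y_1 = S_1(0) = a_1 = -3
y_2 = S_2(0) = a_2 = 4
y_3 = S_3(0) = a_3 = 5
y_4 = S_3(3) = -5
t_q=29/4 is in segment 3 (τ=9/4); S_3(τ)=-32675/22016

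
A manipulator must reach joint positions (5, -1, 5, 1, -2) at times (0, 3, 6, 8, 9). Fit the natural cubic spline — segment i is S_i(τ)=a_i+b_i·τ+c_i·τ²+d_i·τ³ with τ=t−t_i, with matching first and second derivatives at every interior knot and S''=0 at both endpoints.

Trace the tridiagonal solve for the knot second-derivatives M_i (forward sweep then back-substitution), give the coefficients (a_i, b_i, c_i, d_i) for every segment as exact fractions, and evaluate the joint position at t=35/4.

  seg 0: a=5 b=-351/103 c=0 d=145/927
  seg 1: a=-1 b=84/103 c=145/103 d=-313/927
  seg 2: a=5 b=15/103 c=-168/103 d=115/412
  seg 3: a=1 b=-312/103 c=9/206 d=-3/206
S(35/4) = -16525/13184

Δ: Δ0=-2, Δ1=2, Δ2=-2, Δ3=-3
row 1: diag=12, rhs=24; c'=1/4, d'=2
row 2: denom=10−3·1/4=37/4; d'=(-24−3·2)/(37/4)=-120/37
row 3: denom=6−2·8/37=206/37; d'=(-6−2·-120/37)/(206/37)=9/103
back: M3=9/103
back: M2=-120/37−8/37·9/103=-336/103
back: M1=2−1/4·-336/103=290/103
M: M0=0, M1=290/103, M2=-336/103, M3=9/103, M4=0
seg 0: a=5, c=M0/2=0, d=(M1−M0)/(6·3)=145/927, b=Δ0−h0·(2M0+M1)/6=-351/103
seg 1: a=-1, c=M1/2=145/103, d=(M2−M1)/(6·3)=-313/927, b=Δ1−h1·(2M1+M2)/6=84/103
seg 2: a=5, c=M2/2=-168/103, d=(M3−M2)/(6·2)=115/412, b=Δ2−h2·(2M2+M3)/6=15/103
seg 3: a=1, c=M3/2=9/206, d=(M4−M3)/(6·1)=-3/206, b=Δ3−h3·(2M3+M4)/6=-312/103
t_q=35/4 → seg 3, τ=3/4; S=1+-312/103·τ+9/206·τ²+-3/206·τ³=-16525/13184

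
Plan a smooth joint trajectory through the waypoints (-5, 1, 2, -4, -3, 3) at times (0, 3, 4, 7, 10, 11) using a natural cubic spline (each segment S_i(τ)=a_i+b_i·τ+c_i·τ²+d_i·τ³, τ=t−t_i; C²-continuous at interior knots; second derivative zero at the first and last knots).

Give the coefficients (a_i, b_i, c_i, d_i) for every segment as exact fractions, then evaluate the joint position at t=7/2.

  seg 0: a=-5 b=3628/1635 c=0 d=-358/14715
  seg 1: a=1 b=2554/1635 c=-358/1635 d=-187/545
  seg 2: a=2 b=31/327 c=-2041/1635 d=2698/14715
  seg 3: a=-4 b=-3997/1635 c=219/545 d=857/4905
  seg 4: a=-3 b=7658/1635 c=1076/545 d=-1076/1635
S(7/2) = 22019/13080

Δ: Δ0=2, Δ1=1, Δ2=-2, Δ3=1/3, Δ4=6
row 1: diag=8, rhs=-6; c'=1/8, d'=-3/4
row 2: denom=8−1·1/8=63/8; d'=(-18−1·-3/4)/(63/8)=-46/21
row 3: denom=12−3·8/21=76/7; d'=(14−3·-46/21)/(76/7)=36/19
row 4: denom=8−3·21/76=545/76; d'=(34−3·36/19)/(545/76)=2152/545
back: M4=2152/545
back: M3=36/19−21/76·2152/545=438/545
back: M2=-46/21−8/21·438/545=-4082/1635
back: M1=-3/4−1/8·-4082/1635=-716/1635
M: M0=0, M1=-716/1635, M2=-4082/1635, M3=438/545, M4=2152/545, M5=0
seg 0: a=-5, c=M0/2=0, d=(M1−M0)/(6·3)=-358/14715, b=Δ0−h0·(2M0+M1)/6=3628/1635
seg 1: a=1, c=M1/2=-358/1635, d=(M2−M1)/(6·1)=-187/545, b=Δ1−h1·(2M1+M2)/6=2554/1635
seg 2: a=2, c=M2/2=-2041/1635, d=(M3−M2)/(6·3)=2698/14715, b=Δ2−h2·(2M2+M3)/6=31/327
seg 3: a=-4, c=M3/2=219/545, d=(M4−M3)/(6·3)=857/4905, b=Δ3−h3·(2M3+M4)/6=-3997/1635
seg 4: a=-3, c=M4/2=1076/545, d=(M5−M4)/(6·1)=-1076/1635, b=Δ4−h4·(2M4+M5)/6=7658/1635
t_q=7/2 → seg 1, τ=1/2; S=1+2554/1635·τ+-358/1635·τ²+-187/545·τ³=22019/13080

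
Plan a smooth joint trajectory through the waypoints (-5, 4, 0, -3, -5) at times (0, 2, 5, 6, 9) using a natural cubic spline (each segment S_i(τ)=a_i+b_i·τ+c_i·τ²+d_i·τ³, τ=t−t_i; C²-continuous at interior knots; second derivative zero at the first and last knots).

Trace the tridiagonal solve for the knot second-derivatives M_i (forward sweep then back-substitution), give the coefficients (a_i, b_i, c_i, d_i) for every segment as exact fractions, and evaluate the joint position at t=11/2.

  seg 0: a=-5 b=1576/279 c=0 d=-641/2232
  seg 1: a=4 b=1229/558 c=-641/372 d=1823/10044
  seg 2: a=0 b=-3611/1116 c=-25/279 d=121/372
  seg 3: a=-3 b=-1361/558 c=989/1116 d=-989/10044
S(11/2) = -14281/8928

Δ: Δ0=9/2, Δ1=-4/3, Δ2=-3, Δ3=-2/3
row 1: diag=10, rhs=-35; c'=3/10, d'=-7/2
row 2: denom=8−3·3/10=71/10; d'=(-10−3·-7/2)/(71/10)=5/71
row 3: denom=8−1·10/71=558/71; d'=(14−1·5/71)/(558/71)=989/558
back: M3=989/558
back: M2=5/71−10/71·989/558=-50/279
back: M1=-7/2−3/10·-50/279=-641/186
M: M0=0, M1=-641/186, M2=-50/279, M3=989/558, M4=0
seg 0: a=-5, c=M0/2=0, d=(M1−M0)/(6·2)=-641/2232, b=Δ0−h0·(2M0+M1)/6=1576/279
seg 1: a=4, c=M1/2=-641/372, d=(M2−M1)/(6·3)=1823/10044, b=Δ1−h1·(2M1+M2)/6=1229/558
seg 2: a=0, c=M2/2=-25/279, d=(M3−M2)/(6·1)=121/372, b=Δ2−h2·(2M2+M3)/6=-3611/1116
seg 3: a=-3, c=M3/2=989/1116, d=(M4−M3)/(6·3)=-989/10044, b=Δ3−h3·(2M3+M4)/6=-1361/558
t_q=11/2 → seg 2, τ=1/2; S=0+-3611/1116·τ+-25/279·τ²+121/372·τ³=-14281/8928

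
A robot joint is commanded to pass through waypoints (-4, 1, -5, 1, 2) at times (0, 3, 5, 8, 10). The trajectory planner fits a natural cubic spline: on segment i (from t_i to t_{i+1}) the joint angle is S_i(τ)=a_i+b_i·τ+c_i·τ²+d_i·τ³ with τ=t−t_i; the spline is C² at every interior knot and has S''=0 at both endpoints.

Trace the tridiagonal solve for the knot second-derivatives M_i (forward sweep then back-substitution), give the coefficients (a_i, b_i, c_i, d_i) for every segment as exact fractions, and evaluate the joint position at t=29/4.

  seg 0: a=-4 b=1017/290 c=0 d=-1601/7830
  seg 1: a=1 b=-292/145 c=-1601/870 d=293/435
  seg 2: a=-5 b=-562/435 c=383/174 d=-2881/7830
  seg 3: a=1 b=1723/870 c=-161/145 d=161/870
S(29/4) = -611/640

Δ: Δ0=5/3, Δ1=-3, Δ2=2, Δ3=1/2
row 1: diag=10, rhs=-28; c'=1/5, d'=-14/5
row 2: denom=10−2·1/5=48/5; d'=(30−2·-14/5)/(48/5)=89/24
row 3: denom=10−3·5/16=145/16; d'=(-9−3·89/24)/(145/16)=-322/145
back: M3=-322/145
back: M2=89/24−5/16·-322/145=383/87
back: M1=-14/5−1/5·383/87=-1601/435
M: M0=0, M1=-1601/435, M2=383/87, M3=-322/145, M4=0
seg 0: a=-4, c=M0/2=0, d=(M1−M0)/(6·3)=-1601/7830, b=Δ0−h0·(2M0+M1)/6=1017/290
seg 1: a=1, c=M1/2=-1601/870, d=(M2−M1)/(6·2)=293/435, b=Δ1−h1·(2M1+M2)/6=-292/145
seg 2: a=-5, c=M2/2=383/174, d=(M3−M2)/(6·3)=-2881/7830, b=Δ2−h2·(2M2+M3)/6=-562/435
seg 3: a=1, c=M3/2=-161/145, d=(M4−M3)/(6·2)=161/870, b=Δ3−h3·(2M3+M4)/6=1723/870
t_q=29/4 → seg 2, τ=9/4; S=-5+-562/435·τ+383/174·τ²+-2881/7830·τ³=-611/640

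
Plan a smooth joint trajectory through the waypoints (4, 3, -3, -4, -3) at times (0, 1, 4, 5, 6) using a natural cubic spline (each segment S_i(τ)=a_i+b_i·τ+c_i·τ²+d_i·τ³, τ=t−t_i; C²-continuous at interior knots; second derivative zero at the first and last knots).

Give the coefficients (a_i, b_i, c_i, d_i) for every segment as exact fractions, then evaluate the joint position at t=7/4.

  seg 0: a=4 b=-175/212 c=0 d=-37/212
  seg 1: a=3 b=-143/106 c=-111/212 d=65/636
  seg 2: a=-3 b=-367/212 c=21/53 d=71/212
  seg 3: a=-4 b=7/106 c=297/212 d=-99/212
S(7/4) = 23565/13568

Δ: Δ0=-1, Δ1=-2, Δ2=-1, Δ3=1
row 1: diag=8, rhs=-6; c'=3/8, d'=-3/4
row 2: denom=8−3·3/8=55/8; d'=(6−3·-3/4)/(55/8)=6/5
row 3: denom=4−1·8/55=212/55; d'=(12−1·6/5)/(212/55)=297/106
back: M3=297/106
back: M2=6/5−8/55·297/106=42/53
back: M1=-3/4−3/8·42/53=-111/106
M: M0=0, M1=-111/106, M2=42/53, M3=297/106, M4=0
seg 0: a=4, c=M0/2=0, d=(M1−M0)/(6·1)=-37/212, b=Δ0−h0·(2M0+M1)/6=-175/212
seg 1: a=3, c=M1/2=-111/212, d=(M2−M1)/(6·3)=65/636, b=Δ1−h1·(2M1+M2)/6=-143/106
seg 2: a=-3, c=M2/2=21/53, d=(M3−M2)/(6·1)=71/212, b=Δ2−h2·(2M2+M3)/6=-367/212
seg 3: a=-4, c=M3/2=297/212, d=(M4−M3)/(6·1)=-99/212, b=Δ3−h3·(2M3+M4)/6=7/106
t_q=7/4 → seg 1, τ=3/4; S=3+-143/106·τ+-111/212·τ²+65/636·τ³=23565/13568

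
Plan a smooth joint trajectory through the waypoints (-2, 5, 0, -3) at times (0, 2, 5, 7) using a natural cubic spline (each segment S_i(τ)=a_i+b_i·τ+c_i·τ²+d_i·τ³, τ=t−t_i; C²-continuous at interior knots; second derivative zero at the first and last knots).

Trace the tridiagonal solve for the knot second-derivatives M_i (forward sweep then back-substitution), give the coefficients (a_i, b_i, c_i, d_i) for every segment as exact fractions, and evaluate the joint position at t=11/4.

  seg 0: a=-2 b=2537/546 c=0 d=-313/1092
  seg 1: a=5 b=659/546 c=-313/182 d=16/63
  seg 2: a=0 b=-1231/546 c=103/182 d=-103/1092
S(11/4) = 14691/2912

Δ: Δ0=7/2, Δ1=-5/3, Δ2=-3/2
row 1: diag=10, rhs=-31; c'=3/10, d'=-31/10
row 2: denom=10−3·3/10=91/10; d'=(1−3·-31/10)/(91/10)=103/91
back: M2=103/91
back: M1=-31/10−3/10·103/91=-313/91
M: M0=0, M1=-313/91, M2=103/91, M3=0
seg 0: a=-2, c=M0/2=0, d=(M1−M0)/(6·2)=-313/1092, b=Δ0−h0·(2M0+M1)/6=2537/546
seg 1: a=5, c=M1/2=-313/182, d=(M2−M1)/(6·3)=16/63, b=Δ1−h1·(2M1+M2)/6=659/546
seg 2: a=0, c=M2/2=103/182, d=(M3−M2)/(6·2)=-103/1092, b=Δ2−h2·(2M2+M3)/6=-1231/546
t_q=11/4 → seg 1, τ=3/4; S=5+659/546·τ+-313/182·τ²+16/63·τ³=14691/2912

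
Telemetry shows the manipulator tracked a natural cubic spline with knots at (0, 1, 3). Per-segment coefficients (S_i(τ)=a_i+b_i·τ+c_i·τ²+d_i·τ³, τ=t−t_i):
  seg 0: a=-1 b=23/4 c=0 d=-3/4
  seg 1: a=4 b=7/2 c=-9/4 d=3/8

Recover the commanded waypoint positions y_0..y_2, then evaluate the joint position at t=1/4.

y_0 = S_0(0) = a_0 = -1
y_1 = S_1(0) = a_1 = 4
y_2 = S_1(2) = 5
t_q=1/4 is in segment 0 (τ=1/4); S_0(τ)=109/256

y_0=-1 y_1=4 y_2=5
S(1/4) = 109/256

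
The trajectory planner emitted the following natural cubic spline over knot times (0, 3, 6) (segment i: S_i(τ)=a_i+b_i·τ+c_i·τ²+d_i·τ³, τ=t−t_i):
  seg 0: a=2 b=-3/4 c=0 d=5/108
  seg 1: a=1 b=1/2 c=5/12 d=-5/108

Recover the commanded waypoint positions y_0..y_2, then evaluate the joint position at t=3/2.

y_0 = S_0(0) = a_0 = 2
y_1 = S_1(0) = a_1 = 1
y_2 = S_1(3) = 5
t_q=3/2 is in segment 0 (τ=3/2); S_0(τ)=33/32

y_0=2 y_1=1 y_2=5
S(3/2) = 33/32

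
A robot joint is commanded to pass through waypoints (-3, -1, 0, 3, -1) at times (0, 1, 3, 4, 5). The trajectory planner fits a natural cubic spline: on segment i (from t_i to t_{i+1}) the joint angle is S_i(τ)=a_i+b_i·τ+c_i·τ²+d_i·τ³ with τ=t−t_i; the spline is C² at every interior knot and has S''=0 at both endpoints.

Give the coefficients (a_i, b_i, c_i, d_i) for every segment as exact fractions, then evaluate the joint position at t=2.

  seg 0: a=-3 b=625/244 c=0 d=-137/244
  seg 1: a=-1 b=107/122 c=-411/244 d=365/488
  seg 2: a=0 b=190/61 c=171/61 d=-178/61
  seg 3: a=3 b=-2/61 c=-363/61 d=121/61
S(2) = -517/488

Δ: Δ0=2, Δ1=1/2, Δ2=3, Δ3=-4
row 1: diag=6, rhs=-9; c'=1/3, d'=-3/2
row 2: denom=6−2·1/3=16/3; d'=(15−2·-3/2)/(16/3)=27/8
row 3: denom=4−1·3/16=61/16; d'=(-42−1·27/8)/(61/16)=-726/61
back: M3=-726/61
back: M2=27/8−3/16·-726/61=342/61
back: M1=-3/2−1/3·342/61=-411/122
M: M0=0, M1=-411/122, M2=342/61, M3=-726/61, M4=0
seg 0: a=-3, c=M0/2=0, d=(M1−M0)/(6·1)=-137/244, b=Δ0−h0·(2M0+M1)/6=625/244
seg 1: a=-1, c=M1/2=-411/244, d=(M2−M1)/(6·2)=365/488, b=Δ1−h1·(2M1+M2)/6=107/122
seg 2: a=0, c=M2/2=171/61, d=(M3−M2)/(6·1)=-178/61, b=Δ2−h2·(2M2+M3)/6=190/61
seg 3: a=3, c=M3/2=-363/61, d=(M4−M3)/(6·1)=121/61, b=Δ3−h3·(2M3+M4)/6=-2/61
t_q=2 → seg 1, τ=1; S=-1+107/122·τ+-411/244·τ²+365/488·τ³=-517/488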